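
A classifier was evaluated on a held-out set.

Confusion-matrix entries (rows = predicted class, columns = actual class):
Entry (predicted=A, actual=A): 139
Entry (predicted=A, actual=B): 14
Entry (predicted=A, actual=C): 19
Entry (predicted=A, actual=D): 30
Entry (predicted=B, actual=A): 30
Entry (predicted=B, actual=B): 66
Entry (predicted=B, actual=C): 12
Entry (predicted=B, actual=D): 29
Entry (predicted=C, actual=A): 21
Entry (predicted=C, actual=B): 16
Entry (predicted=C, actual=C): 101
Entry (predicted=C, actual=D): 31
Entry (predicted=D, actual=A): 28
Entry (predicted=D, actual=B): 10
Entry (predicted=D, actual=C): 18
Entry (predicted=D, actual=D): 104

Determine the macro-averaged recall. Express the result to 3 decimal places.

0.617

Per-class recall (TP/(TP+FN)):
  A: TP=139, FN=30+21+28=79 → 139/218 = 0.6376
  B: TP=66, FN=14+16+10=40 → 66/106 = 0.6226
  C: TP=101, FN=19+12+18=49 → 101/150 = 0.6733
  D: TP=104, FN=30+29+31=90 → 104/194 = 0.5361
Macro-recall = mean = (0.6376 + 0.6226 + 0.6733 + 0.5361) / 4 = 0.617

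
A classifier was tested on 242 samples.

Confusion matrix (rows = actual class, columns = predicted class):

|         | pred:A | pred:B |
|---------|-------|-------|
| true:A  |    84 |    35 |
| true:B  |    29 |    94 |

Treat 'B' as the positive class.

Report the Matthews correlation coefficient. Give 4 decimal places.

0.4711

MCC = (TP·TN − FP·FN) / √((TP+FP)(TP+FN)(TN+FP)(TN+FN))
Numerator = 94·84 − 35·29 = 6881
Denominator = √(129·123·119·113) = √213363549 = 14606.9692
MCC = 6881 / 14606.9692 = 0.4711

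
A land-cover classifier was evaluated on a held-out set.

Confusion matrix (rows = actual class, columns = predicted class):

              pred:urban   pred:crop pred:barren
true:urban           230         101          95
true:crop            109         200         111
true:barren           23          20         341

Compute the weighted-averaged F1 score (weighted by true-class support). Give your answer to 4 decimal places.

0.6152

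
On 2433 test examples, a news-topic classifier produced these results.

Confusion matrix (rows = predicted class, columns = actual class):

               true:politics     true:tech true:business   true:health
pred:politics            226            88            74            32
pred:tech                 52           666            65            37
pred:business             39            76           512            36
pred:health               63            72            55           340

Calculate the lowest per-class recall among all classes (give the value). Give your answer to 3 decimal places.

Per-class recall (TP/(TP+FN)):
  politics: TP=226, FN=52+39+63=154 → 226/380 = 0.5947
  tech: TP=666, FN=88+76+72=236 → 666/902 = 0.7384
  business: TP=512, FN=74+65+55=194 → 512/706 = 0.7252
  health: TP=340, FN=32+37+36=105 → 340/445 = 0.7640
Lowest is class 'politics' with recall = 0.595.

0.595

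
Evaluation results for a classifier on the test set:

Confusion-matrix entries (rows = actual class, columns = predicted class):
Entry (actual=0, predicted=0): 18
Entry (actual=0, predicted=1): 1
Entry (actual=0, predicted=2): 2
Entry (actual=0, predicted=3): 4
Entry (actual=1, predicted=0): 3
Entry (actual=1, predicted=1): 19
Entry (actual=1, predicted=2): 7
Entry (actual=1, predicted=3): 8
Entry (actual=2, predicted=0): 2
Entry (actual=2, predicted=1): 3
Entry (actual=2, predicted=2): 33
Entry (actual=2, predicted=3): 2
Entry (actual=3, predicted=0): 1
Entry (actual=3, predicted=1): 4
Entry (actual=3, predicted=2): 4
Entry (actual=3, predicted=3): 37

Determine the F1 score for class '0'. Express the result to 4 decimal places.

0.7347

F1 score = 2·TP/(2·TP+FP+FN).
0: TP=18, FP=3+2+1=6, FN=1+2+4=7 → 36/49 = 0.73469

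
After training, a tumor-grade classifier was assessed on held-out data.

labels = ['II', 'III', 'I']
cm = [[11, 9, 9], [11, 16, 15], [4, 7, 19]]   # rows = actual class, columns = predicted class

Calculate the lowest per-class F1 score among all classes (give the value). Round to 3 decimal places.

0.400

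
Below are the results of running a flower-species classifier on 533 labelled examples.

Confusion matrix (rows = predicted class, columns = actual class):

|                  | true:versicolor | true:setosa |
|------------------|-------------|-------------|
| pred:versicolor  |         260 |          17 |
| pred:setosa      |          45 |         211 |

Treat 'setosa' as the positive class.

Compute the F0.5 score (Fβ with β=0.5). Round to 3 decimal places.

0.843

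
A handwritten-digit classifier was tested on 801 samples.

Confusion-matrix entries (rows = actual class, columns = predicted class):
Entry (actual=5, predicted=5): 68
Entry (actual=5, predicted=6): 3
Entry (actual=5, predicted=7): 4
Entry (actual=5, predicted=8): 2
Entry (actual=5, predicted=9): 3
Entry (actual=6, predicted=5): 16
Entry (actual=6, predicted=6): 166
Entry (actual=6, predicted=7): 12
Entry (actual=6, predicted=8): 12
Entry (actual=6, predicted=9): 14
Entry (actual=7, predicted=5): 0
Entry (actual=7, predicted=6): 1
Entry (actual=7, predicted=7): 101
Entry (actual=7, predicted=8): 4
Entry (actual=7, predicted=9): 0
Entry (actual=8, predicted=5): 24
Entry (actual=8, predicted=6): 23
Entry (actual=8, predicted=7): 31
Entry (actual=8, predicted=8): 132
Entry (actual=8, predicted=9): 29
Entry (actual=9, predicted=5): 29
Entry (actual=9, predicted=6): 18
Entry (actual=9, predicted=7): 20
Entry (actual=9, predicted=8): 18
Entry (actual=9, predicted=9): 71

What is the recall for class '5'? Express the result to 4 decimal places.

0.8500

recall = TP/(TP+FN).
5: TP=68, FN=3+4+2+3=12 → 68/80 = 0.85000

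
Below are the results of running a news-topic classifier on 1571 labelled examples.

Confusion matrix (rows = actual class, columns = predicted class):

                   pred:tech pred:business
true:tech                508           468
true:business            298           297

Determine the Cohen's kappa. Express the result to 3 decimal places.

Observed agreement pₒ = trace/N = 805/1571 = 0.5124
Expected agreement pₑ = Σ (rowᵢ·colᵢ)/N² = (976·806 + 595·765)/1571² = 0.5032
κ = (pₒ − pₑ)/(1 − pₑ) = (0.5124 − 0.5032)/(1 − 0.5032) = 0.019

0.019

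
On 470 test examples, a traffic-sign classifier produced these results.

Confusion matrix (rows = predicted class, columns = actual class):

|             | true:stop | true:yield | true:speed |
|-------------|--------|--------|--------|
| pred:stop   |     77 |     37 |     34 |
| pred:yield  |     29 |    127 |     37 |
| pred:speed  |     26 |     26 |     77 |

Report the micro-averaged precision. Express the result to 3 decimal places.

0.598

Micro-averaging pools counts across classes: ΣTP=281, ΣFP=189, ΣFN=189.
Micro-precision = TP/(TP+FP) on pooled counts = 0.598 (equals overall accuracy in single-label multiclass).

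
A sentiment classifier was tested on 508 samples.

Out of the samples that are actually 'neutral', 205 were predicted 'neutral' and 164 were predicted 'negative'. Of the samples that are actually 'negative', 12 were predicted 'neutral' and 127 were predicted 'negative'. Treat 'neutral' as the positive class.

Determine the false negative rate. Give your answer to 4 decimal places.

FNR = FN/(FN+TP) = 164/(164+205) = 0.4444

0.4444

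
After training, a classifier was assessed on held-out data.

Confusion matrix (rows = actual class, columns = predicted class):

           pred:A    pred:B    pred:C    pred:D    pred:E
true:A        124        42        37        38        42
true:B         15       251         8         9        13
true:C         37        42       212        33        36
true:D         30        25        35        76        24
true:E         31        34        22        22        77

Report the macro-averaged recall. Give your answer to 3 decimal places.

0.538

Per-class recall (TP/(TP+FN)):
  A: TP=124, FN=42+37+38+42=159 → 124/283 = 0.4382
  B: TP=251, FN=15+8+9+13=45 → 251/296 = 0.8480
  C: TP=212, FN=37+42+33+36=148 → 212/360 = 0.5889
  D: TP=76, FN=30+25+35+24=114 → 76/190 = 0.4000
  E: TP=77, FN=31+34+22+22=109 → 77/186 = 0.4140
Macro-recall = mean = (0.4382 + 0.8480 + 0.5889 + 0.4000 + 0.4140) / 5 = 0.538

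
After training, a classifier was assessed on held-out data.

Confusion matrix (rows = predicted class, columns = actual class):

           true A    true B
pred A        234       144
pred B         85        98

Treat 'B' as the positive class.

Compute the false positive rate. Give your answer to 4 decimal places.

FPR = FP/(FP+TN) = 85/(85+234) = 0.2665

0.2665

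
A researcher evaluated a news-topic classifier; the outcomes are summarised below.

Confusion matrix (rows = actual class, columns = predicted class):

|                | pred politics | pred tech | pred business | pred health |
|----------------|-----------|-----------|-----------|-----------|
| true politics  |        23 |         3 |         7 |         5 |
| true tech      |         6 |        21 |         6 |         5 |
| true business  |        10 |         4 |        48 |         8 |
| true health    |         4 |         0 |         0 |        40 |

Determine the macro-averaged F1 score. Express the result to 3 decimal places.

Per-class F1 score (2·TP/(2·TP+FP+FN)):
  politics: TP=23, FP=6+10+4=20, FN=3+7+5=15 → 46/81 = 0.5679
  tech: TP=21, FP=3+4+0=7, FN=6+6+5=17 → 42/66 = 0.6364
  business: TP=48, FP=7+6+0=13, FN=10+4+8=22 → 96/131 = 0.7328
  health: TP=40, FP=5+5+8=18, FN=4+0+0=4 → 80/102 = 0.7843
Macro-F1 score = mean = (0.5679 + 0.6364 + 0.7328 + 0.7843) / 4 = 0.680

0.680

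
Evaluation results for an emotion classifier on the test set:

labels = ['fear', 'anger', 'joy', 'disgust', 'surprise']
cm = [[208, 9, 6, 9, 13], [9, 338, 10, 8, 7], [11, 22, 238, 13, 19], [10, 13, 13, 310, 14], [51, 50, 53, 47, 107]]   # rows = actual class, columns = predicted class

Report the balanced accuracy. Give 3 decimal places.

Balanced accuracy = mean of per-class recall.
  fear: recall = 208/245 = 0.8490
  anger: recall = 338/372 = 0.9086
  joy: recall = 238/303 = 0.7855
  disgust: recall = 310/360 = 0.8611
  surprise: recall = 107/308 = 0.3474
Mean = (0.8490 + 0.9086 + 0.7855 + 0.8611 + 0.3474) / 5 = 0.750

0.750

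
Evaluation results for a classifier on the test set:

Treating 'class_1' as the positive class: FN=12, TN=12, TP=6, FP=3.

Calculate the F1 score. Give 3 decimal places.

0.444

Precision = TP/(TP+FP) = 6/9 = 0.6667
Recall = TP/(TP+FN) = 6/18 = 0.3333
F1 = 2·TP/(2·TP+FP+FN) = 12/27 = 0.444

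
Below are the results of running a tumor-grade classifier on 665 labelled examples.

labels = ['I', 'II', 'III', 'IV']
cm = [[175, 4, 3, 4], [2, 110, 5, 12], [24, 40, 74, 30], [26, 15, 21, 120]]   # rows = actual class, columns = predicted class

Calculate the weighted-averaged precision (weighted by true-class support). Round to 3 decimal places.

Per-class precision (TP/(TP+FP)):
  I: TP=175, FP=2+24+26=52 → 175/227 = 0.7709
  II: TP=110, FP=4+40+15=59 → 110/169 = 0.6509
  III: TP=74, FP=3+5+21=29 → 74/103 = 0.7184
  IV: TP=120, FP=4+12+30=46 → 120/166 = 0.7229
Weighted-precision = Σ (supportᵢ/N)·precisionᵢ with N=665: (186/665)·0.7709 + (129/665)·0.6509 + (168/665)·0.7184 + (182/665)·0.7229 = 0.721

0.721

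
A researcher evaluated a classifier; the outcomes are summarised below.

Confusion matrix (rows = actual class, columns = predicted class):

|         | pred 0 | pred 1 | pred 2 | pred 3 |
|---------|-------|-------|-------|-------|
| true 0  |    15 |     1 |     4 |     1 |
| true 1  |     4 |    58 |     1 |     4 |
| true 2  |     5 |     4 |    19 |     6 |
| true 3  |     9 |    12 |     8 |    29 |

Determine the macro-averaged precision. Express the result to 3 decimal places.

0.637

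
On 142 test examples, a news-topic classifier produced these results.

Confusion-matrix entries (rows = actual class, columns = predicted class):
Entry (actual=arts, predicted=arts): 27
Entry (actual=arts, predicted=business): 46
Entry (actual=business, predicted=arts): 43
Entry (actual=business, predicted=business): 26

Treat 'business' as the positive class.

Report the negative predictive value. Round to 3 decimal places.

0.386

NPV = TN/(TN+FN) = 27/(27+43) = 0.386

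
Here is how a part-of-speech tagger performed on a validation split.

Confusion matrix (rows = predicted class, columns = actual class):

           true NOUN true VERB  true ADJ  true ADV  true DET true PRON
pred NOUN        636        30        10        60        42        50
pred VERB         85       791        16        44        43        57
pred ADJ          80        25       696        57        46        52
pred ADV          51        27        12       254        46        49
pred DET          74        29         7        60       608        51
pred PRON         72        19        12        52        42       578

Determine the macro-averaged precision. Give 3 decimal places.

0.720

Per-class precision (TP/(TP+FP)):
  NOUN: TP=636, FP=30+10+60+42+50=192 → 636/828 = 0.7681
  VERB: TP=791, FP=85+16+44+43+57=245 → 791/1036 = 0.7635
  ADJ: TP=696, FP=80+25+57+46+52=260 → 696/956 = 0.7280
  ADV: TP=254, FP=51+27+12+46+49=185 → 254/439 = 0.5786
  DET: TP=608, FP=74+29+7+60+51=221 → 608/829 = 0.7334
  PRON: TP=578, FP=72+19+12+52+42=197 → 578/775 = 0.7458
Macro-precision = mean = (0.7681 + 0.7635 + 0.7280 + 0.5786 + 0.7334 + 0.7458) / 6 = 0.720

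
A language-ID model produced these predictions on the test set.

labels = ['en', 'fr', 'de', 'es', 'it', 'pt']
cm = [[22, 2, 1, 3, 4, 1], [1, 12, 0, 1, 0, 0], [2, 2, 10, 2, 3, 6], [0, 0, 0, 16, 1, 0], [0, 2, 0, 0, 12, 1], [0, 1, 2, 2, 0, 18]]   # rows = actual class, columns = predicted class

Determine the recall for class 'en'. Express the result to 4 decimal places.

0.6667

recall = TP/(TP+FN).
en: TP=22, FN=2+1+3+4+1=11 → 22/33 = 0.66667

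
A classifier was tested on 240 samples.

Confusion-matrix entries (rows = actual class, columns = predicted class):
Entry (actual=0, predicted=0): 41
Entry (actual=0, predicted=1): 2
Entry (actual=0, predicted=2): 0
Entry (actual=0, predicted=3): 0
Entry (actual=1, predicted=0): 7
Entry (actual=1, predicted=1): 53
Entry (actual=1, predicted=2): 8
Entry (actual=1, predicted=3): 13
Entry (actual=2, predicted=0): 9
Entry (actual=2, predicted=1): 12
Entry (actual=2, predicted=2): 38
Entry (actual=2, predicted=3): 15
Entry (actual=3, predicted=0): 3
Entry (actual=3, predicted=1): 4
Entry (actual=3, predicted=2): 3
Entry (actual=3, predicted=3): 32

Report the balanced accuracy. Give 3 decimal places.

Balanced accuracy = mean of per-class recall.
  0: recall = 41/43 = 0.9535
  1: recall = 53/81 = 0.6543
  2: recall = 38/74 = 0.5135
  3: recall = 32/42 = 0.7619
Mean = (0.9535 + 0.6543 + 0.5135 + 0.7619) / 4 = 0.721

0.721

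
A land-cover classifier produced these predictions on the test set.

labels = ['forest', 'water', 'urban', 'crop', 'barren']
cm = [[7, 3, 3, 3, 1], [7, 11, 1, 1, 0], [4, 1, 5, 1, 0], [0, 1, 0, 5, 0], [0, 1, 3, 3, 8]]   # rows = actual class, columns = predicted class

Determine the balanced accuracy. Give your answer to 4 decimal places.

0.5566

Balanced accuracy = mean of per-class recall.
  forest: recall = 7/17 = 0.41176
  water: recall = 11/20 = 0.55000
  urban: recall = 5/11 = 0.45455
  crop: recall = 5/6 = 0.83333
  barren: recall = 8/15 = 0.53333
Mean = (0.41176 + 0.55000 + 0.45455 + 0.83333 + 0.53333) / 5 = 0.5566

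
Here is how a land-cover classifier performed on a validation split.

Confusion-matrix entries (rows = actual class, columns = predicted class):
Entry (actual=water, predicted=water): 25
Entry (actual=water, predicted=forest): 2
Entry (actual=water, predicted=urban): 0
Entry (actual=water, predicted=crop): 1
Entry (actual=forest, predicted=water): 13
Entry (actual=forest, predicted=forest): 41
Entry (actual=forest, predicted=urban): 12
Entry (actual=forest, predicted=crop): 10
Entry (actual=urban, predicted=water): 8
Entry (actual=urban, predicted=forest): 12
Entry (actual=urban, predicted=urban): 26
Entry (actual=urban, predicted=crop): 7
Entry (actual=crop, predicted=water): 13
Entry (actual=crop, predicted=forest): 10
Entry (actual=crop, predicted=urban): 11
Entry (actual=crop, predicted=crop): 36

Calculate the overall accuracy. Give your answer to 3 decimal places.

0.564

Accuracy = trace / total = (25+41+26+36=128) / 227 = 128/227 = 0.564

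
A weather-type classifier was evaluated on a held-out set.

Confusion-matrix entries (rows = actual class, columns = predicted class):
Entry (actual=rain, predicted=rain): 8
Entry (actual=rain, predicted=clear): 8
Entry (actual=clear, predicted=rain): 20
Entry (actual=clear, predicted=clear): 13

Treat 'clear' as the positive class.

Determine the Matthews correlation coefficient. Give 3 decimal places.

MCC = (TP·TN − FP·FN) / √((TP+FP)(TP+FN)(TN+FP)(TN+FN))
Numerator = 13·8 − 8·20 = -56
Denominator = √(21·33·16·28) = √310464 = 557.1930
MCC = -56 / 557.1930 = -0.101

-0.101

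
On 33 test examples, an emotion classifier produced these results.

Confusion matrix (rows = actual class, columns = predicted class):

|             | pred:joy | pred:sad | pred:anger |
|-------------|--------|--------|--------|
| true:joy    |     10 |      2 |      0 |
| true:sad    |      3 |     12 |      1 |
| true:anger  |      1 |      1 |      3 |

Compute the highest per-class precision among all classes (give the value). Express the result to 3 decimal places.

0.800

Per-class precision (TP/(TP+FP)):
  joy: TP=10, FP=3+1=4 → 10/14 = 0.7143
  sad: TP=12, FP=2+1=3 → 12/15 = 0.8000
  anger: TP=3, FP=0+1=1 → 3/4 = 0.7500
Highest is class 'sad' with precision = 0.800.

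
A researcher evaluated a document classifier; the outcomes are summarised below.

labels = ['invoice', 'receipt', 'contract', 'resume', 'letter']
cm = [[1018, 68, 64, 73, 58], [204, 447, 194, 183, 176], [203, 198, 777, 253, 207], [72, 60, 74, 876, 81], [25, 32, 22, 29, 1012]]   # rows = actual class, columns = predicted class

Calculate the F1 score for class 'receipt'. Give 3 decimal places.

0.445

Treat 'receipt' as positive and all other classes as negative.
F1 score = 2·TP/(2·TP+FP+FN).
receipt: TP=447, FP=68+198+60+32=358, FN=204+194+183+176=757 → 894/2009 = 0.4450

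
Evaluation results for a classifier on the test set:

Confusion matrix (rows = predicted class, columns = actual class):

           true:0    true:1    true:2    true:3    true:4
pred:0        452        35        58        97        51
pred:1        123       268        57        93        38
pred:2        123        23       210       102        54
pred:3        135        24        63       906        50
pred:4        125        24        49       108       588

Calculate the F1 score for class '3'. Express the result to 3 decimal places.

F1 score = 2·TP/(2·TP+FP+FN).
3: TP=906, FP=135+24+63+50=272, FN=97+93+102+108=400 → 1812/2484 = 0.7295

0.729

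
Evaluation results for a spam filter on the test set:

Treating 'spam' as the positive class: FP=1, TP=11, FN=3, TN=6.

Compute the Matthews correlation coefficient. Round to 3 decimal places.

MCC = (TP·TN − FP·FN) / √((TP+FP)(TP+FN)(TN+FP)(TN+FN))
Numerator = 11·6 − 1·3 = 63
Denominator = √(12·14·7·9) = √10584 = 102.8786
MCC = 63 / 102.8786 = 0.612

0.612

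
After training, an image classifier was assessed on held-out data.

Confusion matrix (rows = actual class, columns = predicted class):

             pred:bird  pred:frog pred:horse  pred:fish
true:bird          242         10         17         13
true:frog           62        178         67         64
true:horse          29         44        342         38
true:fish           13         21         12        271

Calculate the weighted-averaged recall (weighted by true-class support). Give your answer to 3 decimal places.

0.726

Per-class recall (TP/(TP+FN)):
  bird: TP=242, FN=10+17+13=40 → 242/282 = 0.8582
  frog: TP=178, FN=62+67+64=193 → 178/371 = 0.4798
  horse: TP=342, FN=29+44+38=111 → 342/453 = 0.7550
  fish: TP=271, FN=13+21+12=46 → 271/317 = 0.8549
Weighted-recall = Σ (supportᵢ/N)·recallᵢ with N=1423: (282/1423)·0.8582 + (371/1423)·0.4798 + (453/1423)·0.7550 + (317/1423)·0.8549 = 0.726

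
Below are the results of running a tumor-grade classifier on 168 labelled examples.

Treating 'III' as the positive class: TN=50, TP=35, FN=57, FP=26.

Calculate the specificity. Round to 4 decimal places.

Specificity = TN/(TN+FP) = 50/(50+26) = 0.6579

0.6579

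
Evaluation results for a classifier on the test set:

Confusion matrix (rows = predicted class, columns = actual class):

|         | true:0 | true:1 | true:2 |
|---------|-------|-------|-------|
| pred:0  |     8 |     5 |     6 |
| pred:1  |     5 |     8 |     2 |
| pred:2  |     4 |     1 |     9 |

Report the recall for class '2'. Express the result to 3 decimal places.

0.529

Take TP from the diagonal, FP from the rest of the '2' prediction marginal, FN from the rest of the '2' actual marginal.
recall = TP/(TP+FN).
2: TP=9, FN=6+2=8 → 9/17 = 0.5294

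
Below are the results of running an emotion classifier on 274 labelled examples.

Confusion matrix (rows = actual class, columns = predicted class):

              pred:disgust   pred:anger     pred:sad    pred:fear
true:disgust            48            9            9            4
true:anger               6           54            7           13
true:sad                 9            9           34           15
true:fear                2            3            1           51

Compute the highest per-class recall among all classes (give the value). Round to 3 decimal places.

Per-class recall (TP/(TP+FN)):
  disgust: TP=48, FN=9+9+4=22 → 48/70 = 0.6857
  anger: TP=54, FN=6+7+13=26 → 54/80 = 0.6750
  sad: TP=34, FN=9+9+15=33 → 34/67 = 0.5075
  fear: TP=51, FN=2+3+1=6 → 51/57 = 0.8947
Highest is class 'fear' with recall = 0.895.

0.895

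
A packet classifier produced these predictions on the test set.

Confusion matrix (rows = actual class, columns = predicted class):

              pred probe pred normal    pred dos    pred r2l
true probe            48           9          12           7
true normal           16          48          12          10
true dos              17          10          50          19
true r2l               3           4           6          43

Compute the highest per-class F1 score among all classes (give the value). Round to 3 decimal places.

0.637

Per-class F1 score (2·TP/(2·TP+FP+FN)):
  probe: TP=48, FP=16+17+3=36, FN=9+12+7=28 → 96/160 = 0.6000
  normal: TP=48, FP=9+10+4=23, FN=16+12+10=38 → 96/157 = 0.6115
  dos: TP=50, FP=12+12+6=30, FN=17+10+19=46 → 100/176 = 0.5682
  r2l: TP=43, FP=7+10+19=36, FN=3+4+6=13 → 86/135 = 0.6370
Highest is class 'r2l' with F1 score = 0.637.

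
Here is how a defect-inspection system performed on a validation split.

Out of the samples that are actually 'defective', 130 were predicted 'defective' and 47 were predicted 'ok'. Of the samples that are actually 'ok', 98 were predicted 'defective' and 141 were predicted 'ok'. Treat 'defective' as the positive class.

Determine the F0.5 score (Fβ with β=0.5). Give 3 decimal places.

0.597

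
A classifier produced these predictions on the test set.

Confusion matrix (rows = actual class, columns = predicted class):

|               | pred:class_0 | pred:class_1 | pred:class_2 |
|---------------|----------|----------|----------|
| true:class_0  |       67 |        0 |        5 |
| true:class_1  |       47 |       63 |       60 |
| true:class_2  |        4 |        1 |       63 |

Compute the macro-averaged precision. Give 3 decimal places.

0.681

Per-class precision (TP/(TP+FP)):
  class_0: TP=67, FP=47+4=51 → 67/118 = 0.5678
  class_1: TP=63, FP=0+1=1 → 63/64 = 0.9844
  class_2: TP=63, FP=5+60=65 → 63/128 = 0.4922
Macro-precision = mean = (0.5678 + 0.9844 + 0.4922) / 3 = 0.681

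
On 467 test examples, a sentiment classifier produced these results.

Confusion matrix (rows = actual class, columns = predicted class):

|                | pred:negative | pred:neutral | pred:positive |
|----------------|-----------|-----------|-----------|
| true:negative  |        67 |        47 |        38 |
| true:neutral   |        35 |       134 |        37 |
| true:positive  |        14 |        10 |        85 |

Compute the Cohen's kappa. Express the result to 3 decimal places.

Observed agreement pₒ = trace/N = 286/467 = 0.6124
Expected agreement pₑ = Σ (rowᵢ·colᵢ)/N² = (152·116 + 206·191 + 109·160)/467² = 0.3412
κ = (pₒ − pₑ)/(1 − pₑ) = (0.6124 − 0.3412)/(1 − 0.3412) = 0.412

0.412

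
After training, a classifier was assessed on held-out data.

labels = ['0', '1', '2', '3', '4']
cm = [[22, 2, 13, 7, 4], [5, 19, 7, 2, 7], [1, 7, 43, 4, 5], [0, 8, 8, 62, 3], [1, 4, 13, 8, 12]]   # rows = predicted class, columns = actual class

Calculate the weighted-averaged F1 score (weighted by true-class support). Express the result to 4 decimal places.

0.5965

Per-class F1 score (2·TP/(2·TP+FP+FN)):
  0: TP=22, FP=2+13+7+4=26, FN=5+1+0+1=7 → 44/77 = 0.57143
  1: TP=19, FP=5+7+2+7=21, FN=2+7+8+4=21 → 38/80 = 0.47500
  2: TP=43, FP=1+7+4+5=17, FN=13+7+8+13=41 → 86/144 = 0.59722
  3: TP=62, FP=0+8+8+3=19, FN=7+2+4+8=21 → 124/164 = 0.75610
  4: TP=12, FP=1+4+13+8=26, FN=4+7+5+3=19 → 24/69 = 0.34783
Weighted-F1 score = Σ (supportᵢ/N)·F1 scoreᵢ with N=267: (29/267)·0.57143 + (40/267)·0.47500 + (84/267)·0.59722 + (83/267)·0.75610 + (31/267)·0.34783 = 0.5965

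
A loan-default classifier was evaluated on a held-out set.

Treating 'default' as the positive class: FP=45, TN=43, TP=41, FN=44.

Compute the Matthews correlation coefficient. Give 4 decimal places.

MCC = (TP·TN − FP·FN) / √((TP+FP)(TP+FN)(TN+FP)(TN+FN))
Numerator = 41·43 − 45·44 = -217
Denominator = √(86·85·88·87) = √55965360 = 7480.9999
MCC = -217 / 7480.9999 = -0.0290

-0.0290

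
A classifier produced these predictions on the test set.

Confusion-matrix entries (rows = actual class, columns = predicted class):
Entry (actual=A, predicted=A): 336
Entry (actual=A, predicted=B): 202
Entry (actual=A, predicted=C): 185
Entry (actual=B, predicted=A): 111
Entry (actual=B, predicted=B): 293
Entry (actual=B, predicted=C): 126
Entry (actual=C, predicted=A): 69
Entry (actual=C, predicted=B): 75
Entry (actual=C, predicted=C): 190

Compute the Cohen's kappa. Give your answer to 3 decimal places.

0.273

Observed agreement pₒ = trace/N = 819/1587 = 0.5161
Expected agreement pₑ = Σ (rowᵢ·colᵢ)/N² = (723·516 + 530·570 + 334·501)/1587² = 0.3345
κ = (pₒ − pₑ)/(1 − pₑ) = (0.5161 − 0.3345)/(1 − 0.3345) = 0.273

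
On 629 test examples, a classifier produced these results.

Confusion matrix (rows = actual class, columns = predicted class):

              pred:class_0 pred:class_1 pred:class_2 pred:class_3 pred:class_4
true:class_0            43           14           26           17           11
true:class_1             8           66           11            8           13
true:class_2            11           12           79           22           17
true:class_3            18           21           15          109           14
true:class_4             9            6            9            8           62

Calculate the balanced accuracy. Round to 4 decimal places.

0.5691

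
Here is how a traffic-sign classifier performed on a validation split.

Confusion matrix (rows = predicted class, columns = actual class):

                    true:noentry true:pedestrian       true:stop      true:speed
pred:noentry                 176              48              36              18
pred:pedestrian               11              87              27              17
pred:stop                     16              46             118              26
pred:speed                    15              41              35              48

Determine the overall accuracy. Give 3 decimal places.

Accuracy = trace / total = (176+87+118+48=429) / 765 = 429/765 = 0.561

0.561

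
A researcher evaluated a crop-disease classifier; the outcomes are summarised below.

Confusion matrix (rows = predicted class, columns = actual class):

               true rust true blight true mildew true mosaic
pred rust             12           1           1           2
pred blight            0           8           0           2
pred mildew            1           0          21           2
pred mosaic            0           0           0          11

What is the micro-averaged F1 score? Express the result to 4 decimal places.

Micro-averaging pools counts across classes: ΣTP=52, ΣFP=9, ΣFN=9.
Micro-F1 score = 2·TP/(2·TP+FP+FN) on pooled counts = 0.8525 (equals overall accuracy in single-label multiclass).

0.8525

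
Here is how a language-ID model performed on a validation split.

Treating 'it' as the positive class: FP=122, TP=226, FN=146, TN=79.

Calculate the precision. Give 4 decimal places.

Precision = TP/(TP+FP) = 226/(226+122) = 226/348 = 0.6494

0.6494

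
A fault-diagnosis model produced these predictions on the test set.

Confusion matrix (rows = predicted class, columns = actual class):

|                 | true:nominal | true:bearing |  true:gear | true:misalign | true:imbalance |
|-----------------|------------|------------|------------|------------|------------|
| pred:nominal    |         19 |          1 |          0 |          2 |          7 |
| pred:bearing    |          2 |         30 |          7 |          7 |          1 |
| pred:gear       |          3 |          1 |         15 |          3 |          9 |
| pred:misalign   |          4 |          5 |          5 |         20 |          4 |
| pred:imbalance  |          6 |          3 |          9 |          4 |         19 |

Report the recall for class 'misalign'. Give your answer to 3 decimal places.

0.556

One-vs-rest for 'misalign': TP = diagonal; FP = other classes predicted 'misalign'; FN = 'misalign' predicted as other.
recall = TP/(TP+FN).
misalign: TP=20, FN=2+7+3+4=16 → 20/36 = 0.5556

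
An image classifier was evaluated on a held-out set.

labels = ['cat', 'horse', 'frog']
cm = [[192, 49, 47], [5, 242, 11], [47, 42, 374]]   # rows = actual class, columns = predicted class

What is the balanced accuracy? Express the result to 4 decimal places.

0.8041

Balanced accuracy = mean of per-class recall.
  cat: recall = 192/288 = 0.66667
  horse: recall = 242/258 = 0.93798
  frog: recall = 374/463 = 0.80778
Mean = (0.66667 + 0.93798 + 0.80778) / 3 = 0.8041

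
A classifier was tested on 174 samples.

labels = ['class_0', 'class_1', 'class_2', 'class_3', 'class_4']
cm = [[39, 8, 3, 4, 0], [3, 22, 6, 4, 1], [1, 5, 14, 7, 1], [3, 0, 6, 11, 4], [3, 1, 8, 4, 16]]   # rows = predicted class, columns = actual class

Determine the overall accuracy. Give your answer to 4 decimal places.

0.5862

Accuracy = trace / total = (39+22+14+11+16=102) / 174 = 102/174 = 0.5862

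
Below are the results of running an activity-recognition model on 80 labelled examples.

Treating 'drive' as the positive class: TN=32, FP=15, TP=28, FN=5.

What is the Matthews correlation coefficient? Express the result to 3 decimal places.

0.523

MCC = (TP·TN − FP·FN) / √((TP+FP)(TP+FN)(TN+FP)(TN+FN))
Numerator = 28·32 − 15·5 = 821
Denominator = √(43·33·47·37) = √2467641 = 1570.8727
MCC = 821 / 1570.8727 = 0.523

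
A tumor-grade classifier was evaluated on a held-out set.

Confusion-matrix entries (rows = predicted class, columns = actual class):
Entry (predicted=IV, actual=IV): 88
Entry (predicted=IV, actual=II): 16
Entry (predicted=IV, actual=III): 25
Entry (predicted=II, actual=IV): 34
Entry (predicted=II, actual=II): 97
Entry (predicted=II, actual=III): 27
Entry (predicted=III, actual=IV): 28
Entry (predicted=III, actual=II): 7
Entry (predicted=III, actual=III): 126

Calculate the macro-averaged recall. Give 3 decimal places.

Per-class recall (TP/(TP+FN)):
  IV: TP=88, FN=34+28=62 → 88/150 = 0.5867
  II: TP=97, FN=16+7=23 → 97/120 = 0.8083
  III: TP=126, FN=25+27=52 → 126/178 = 0.7079
Macro-recall = mean = (0.5867 + 0.8083 + 0.7079) / 3 = 0.701

0.701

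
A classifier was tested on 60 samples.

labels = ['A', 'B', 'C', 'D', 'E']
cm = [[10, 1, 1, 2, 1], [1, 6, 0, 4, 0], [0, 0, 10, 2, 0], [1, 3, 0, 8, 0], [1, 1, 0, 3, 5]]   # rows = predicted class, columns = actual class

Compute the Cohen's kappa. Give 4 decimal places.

0.5601

Observed agreement pₒ = trace/N = 39/60 = 0.65000
Expected agreement pₑ = Σ (rowᵢ·colᵢ)/N² = (13·15 + 11·11 + 11·12 + 19·12 + 6·10)/60² = 0.20444
κ = (pₒ − pₑ)/(1 − pₑ) = (0.65000 − 0.20444)/(1 − 0.20444) = 0.5601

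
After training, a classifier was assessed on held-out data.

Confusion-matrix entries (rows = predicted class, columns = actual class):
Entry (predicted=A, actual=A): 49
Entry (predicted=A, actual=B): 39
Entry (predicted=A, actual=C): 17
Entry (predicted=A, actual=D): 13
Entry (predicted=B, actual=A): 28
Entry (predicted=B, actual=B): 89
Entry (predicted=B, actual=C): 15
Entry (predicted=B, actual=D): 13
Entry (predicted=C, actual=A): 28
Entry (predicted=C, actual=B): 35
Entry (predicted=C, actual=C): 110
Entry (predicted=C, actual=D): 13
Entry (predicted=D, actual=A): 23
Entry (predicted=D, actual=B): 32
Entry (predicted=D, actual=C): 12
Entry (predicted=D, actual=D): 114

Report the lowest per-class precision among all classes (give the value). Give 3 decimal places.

0.415

Per-class precision (TP/(TP+FP)):
  A: TP=49, FP=39+17+13=69 → 49/118 = 0.4153
  B: TP=89, FP=28+15+13=56 → 89/145 = 0.6138
  C: TP=110, FP=28+35+13=76 → 110/186 = 0.5914
  D: TP=114, FP=23+32+12=67 → 114/181 = 0.6298
Lowest is class 'A' with precision = 0.415.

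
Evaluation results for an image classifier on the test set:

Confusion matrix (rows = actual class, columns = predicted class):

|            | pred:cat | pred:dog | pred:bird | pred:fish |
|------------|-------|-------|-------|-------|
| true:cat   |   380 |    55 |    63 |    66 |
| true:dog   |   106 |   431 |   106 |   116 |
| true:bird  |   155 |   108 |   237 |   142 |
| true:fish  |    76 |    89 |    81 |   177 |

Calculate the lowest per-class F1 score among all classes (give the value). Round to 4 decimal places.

0.3831

Per-class F1 score (2·TP/(2·TP+FP+FN)):
  cat: TP=380, FP=106+155+76=337, FN=55+63+66=184 → 760/1281 = 0.59329
  dog: TP=431, FP=55+108+89=252, FN=106+106+116=328 → 862/1442 = 0.59778
  bird: TP=237, FP=63+106+81=250, FN=155+108+142=405 → 474/1129 = 0.41984
  fish: TP=177, FP=66+116+142=324, FN=76+89+81=246 → 354/924 = 0.38312
Lowest is class 'fish' with F1 score = 0.3831.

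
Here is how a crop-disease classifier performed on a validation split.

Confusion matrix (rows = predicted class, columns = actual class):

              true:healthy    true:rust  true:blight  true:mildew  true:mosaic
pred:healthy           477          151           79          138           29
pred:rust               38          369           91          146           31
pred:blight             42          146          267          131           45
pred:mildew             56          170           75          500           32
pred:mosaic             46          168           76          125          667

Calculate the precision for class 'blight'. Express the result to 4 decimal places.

Treat 'blight' as positive and all other classes as negative.
precision = TP/(TP+FP).
blight: TP=267, FP=42+146+131+45=364 → 267/631 = 0.42314

0.4231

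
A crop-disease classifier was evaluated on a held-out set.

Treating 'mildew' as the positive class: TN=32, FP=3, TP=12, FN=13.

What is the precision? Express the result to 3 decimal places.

0.800

Precision = TP/(TP+FP) = 12/(12+3) = 12/15 = 0.800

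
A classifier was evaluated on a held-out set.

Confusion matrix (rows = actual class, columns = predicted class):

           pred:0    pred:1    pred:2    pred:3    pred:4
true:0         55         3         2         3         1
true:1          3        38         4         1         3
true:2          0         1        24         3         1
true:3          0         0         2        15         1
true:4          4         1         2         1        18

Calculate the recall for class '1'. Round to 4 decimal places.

0.7755

recall = TP/(TP+FN).
1: TP=38, FN=3+4+1+3=11 → 38/49 = 0.77551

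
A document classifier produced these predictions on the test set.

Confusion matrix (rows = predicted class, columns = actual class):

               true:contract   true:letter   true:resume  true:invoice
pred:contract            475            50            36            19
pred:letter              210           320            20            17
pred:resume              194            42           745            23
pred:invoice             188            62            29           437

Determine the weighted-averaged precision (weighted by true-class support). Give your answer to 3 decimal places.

Per-class precision (TP/(TP+FP)):
  contract: TP=475, FP=50+36+19=105 → 475/580 = 0.8190
  letter: TP=320, FP=210+20+17=247 → 320/567 = 0.5644
  resume: TP=745, FP=194+42+23=259 → 745/1004 = 0.7420
  invoice: TP=437, FP=188+62+29=279 → 437/716 = 0.6103
Weighted-precision = Σ (supportᵢ/N)·precisionᵢ with N=2867: (1067/2867)·0.8190 + (474/2867)·0.5644 + (830/2867)·0.7420 + (496/2867)·0.6103 = 0.719

0.719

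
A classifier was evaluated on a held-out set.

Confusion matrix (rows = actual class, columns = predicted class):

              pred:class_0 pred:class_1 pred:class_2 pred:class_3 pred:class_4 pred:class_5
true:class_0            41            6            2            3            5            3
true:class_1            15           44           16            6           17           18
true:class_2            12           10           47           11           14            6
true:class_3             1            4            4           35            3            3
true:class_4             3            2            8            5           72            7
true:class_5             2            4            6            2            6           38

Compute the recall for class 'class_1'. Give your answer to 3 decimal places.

0.379

recall = TP/(TP+FN).
class_1: TP=44, FN=15+16+6+17+18=72 → 44/116 = 0.3793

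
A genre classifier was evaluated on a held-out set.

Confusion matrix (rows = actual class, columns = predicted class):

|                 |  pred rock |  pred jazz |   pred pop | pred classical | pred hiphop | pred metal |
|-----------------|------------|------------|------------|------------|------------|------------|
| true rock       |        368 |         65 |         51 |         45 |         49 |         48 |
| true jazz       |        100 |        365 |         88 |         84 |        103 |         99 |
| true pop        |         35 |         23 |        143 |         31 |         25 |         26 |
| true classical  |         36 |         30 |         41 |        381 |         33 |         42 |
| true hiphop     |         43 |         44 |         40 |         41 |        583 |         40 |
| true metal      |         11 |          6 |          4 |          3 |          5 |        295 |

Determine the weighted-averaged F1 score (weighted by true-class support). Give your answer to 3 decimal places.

0.619

Per-class F1 score (2·TP/(2·TP+FP+FN)):
  rock: TP=368, FP=100+35+36+43+11=225, FN=65+51+45+49+48=258 → 736/1219 = 0.6038
  jazz: TP=365, FP=65+23+30+44+6=168, FN=100+88+84+103+99=474 → 730/1372 = 0.5321
  pop: TP=143, FP=51+88+41+40+4=224, FN=35+23+31+25+26=140 → 286/650 = 0.4400
  classical: TP=381, FP=45+84+31+41+3=204, FN=36+30+41+33+42=182 → 762/1148 = 0.6638
  hiphop: TP=583, FP=49+103+25+33+5=215, FN=43+44+40+41+40=208 → 1166/1589 = 0.7338
  metal: TP=295, FP=48+99+26+42+40=255, FN=11+6+4+3+5=29 → 590/874 = 0.6751
Weighted-F1 score = Σ (supportᵢ/N)·F1 scoreᵢ with N=3426: (626/3426)·0.6038 + (839/3426)·0.5321 + (283/3426)·0.4400 + (563/3426)·0.6638 + (791/3426)·0.7338 + (324/3426)·0.6751 = 0.619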